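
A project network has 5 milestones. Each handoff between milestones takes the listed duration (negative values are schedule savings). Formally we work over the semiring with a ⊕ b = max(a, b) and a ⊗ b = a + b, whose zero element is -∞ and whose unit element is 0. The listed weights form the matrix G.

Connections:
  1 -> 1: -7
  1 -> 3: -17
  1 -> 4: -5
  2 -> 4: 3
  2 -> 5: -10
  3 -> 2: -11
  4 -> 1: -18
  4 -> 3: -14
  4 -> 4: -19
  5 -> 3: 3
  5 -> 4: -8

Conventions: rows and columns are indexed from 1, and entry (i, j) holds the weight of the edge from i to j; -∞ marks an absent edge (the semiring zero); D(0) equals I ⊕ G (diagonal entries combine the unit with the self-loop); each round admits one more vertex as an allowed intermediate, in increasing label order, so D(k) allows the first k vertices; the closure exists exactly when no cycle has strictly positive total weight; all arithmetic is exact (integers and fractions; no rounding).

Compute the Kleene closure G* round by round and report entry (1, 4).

D(0):
  [0, -∞, -17, -5, -∞]
  [-∞, 0, -∞, 3, -10]
  [-∞, -11, 0, -∞, -∞]
  [-18, -∞, -14, 0, -∞]
  [-∞, -∞, 3, -8, 0]
D(1):
  [0, -∞, -17, -5, -∞]
  [-∞, 0, -∞, 3, -10]
  [-∞, -11, 0, -∞, -∞]
  [-18, -∞, -14, 0, -∞]
  [-∞, -∞, 3, -8, 0]
D(2):
  [0, -∞, -17, -5, -∞]
  [-∞, 0, -∞, 3, -10]
  [-∞, -11, 0, -8, -21]
  [-18, -∞, -14, 0, -∞]
  [-∞, -∞, 3, -8, 0]
D(3):
  [0, -28, -17, -5, -38]
  [-∞, 0, -∞, 3, -10]
  [-∞, -11, 0, -8, -21]
  [-18, -25, -14, 0, -35]
  [-∞, -8, 3, -5, 0]
D(4):
  [0, -28, -17, -5, -38]
  [-15, 0, -11, 3, -10]
  [-26, -11, 0, -8, -21]
  [-18, -25, -14, 0, -35]
  [-23, -8, 3, -5, 0]
D(5):
  [0, -28, -17, -5, -38]
  [-15, 0, -7, 3, -10]
  [-26, -11, 0, -8, -21]
  [-18, -25, -14, 0, -35]
  [-23, -8, 3, -5, 0]
Answer: G*[1][4] = -5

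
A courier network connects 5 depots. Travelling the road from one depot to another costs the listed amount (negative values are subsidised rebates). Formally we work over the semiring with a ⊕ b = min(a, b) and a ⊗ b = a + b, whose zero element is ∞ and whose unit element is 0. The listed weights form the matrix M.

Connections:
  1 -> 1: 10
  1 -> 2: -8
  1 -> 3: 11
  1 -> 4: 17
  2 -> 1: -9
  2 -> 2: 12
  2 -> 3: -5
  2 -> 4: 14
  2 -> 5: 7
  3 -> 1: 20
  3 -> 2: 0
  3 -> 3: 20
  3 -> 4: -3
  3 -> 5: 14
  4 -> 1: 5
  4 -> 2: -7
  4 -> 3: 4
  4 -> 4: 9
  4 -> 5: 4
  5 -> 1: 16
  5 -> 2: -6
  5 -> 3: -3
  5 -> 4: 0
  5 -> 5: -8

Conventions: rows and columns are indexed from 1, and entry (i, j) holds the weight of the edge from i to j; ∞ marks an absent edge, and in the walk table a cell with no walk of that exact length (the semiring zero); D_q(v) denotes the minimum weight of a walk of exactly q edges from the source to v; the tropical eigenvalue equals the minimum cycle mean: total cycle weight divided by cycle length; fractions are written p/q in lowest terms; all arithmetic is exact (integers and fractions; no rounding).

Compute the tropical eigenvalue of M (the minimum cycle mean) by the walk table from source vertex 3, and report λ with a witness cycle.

q=0: [∞, ∞, 0, ∞, ∞]
q=1: [20, 0, 20, -3, 14]
q=2: [-9, -10, -5, 6, 1]
q=3: [-19, -17, -15, -8, -7]
q=4: [-26, -27, -22, -18, -15]
q=5: [-36, -34, -32, -25, -23]
Optimal cycle mean attained by: cycle 1->2->1, total (-8) + (-9), length 2.
Answer: λ = -17/2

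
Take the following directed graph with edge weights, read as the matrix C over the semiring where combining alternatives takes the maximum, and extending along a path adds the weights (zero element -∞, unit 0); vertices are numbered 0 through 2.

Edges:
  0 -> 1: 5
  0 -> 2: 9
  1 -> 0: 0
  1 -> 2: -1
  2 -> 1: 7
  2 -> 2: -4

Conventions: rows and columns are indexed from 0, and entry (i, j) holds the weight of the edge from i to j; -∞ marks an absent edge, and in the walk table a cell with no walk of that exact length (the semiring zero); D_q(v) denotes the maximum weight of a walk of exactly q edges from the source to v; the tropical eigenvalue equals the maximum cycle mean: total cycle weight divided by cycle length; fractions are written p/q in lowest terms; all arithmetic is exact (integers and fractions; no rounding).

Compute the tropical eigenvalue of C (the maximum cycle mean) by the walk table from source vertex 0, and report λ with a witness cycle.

q=0: [0, -∞, -∞]
q=1: [-∞, 5, 9]
q=2: [5, 16, 5]
q=3: [16, 12, 15]
Optimal cycle mean attained by: cycle 0->2->1->0, total 9 + 7 + 0, length 3.
Answer: λ = 16/3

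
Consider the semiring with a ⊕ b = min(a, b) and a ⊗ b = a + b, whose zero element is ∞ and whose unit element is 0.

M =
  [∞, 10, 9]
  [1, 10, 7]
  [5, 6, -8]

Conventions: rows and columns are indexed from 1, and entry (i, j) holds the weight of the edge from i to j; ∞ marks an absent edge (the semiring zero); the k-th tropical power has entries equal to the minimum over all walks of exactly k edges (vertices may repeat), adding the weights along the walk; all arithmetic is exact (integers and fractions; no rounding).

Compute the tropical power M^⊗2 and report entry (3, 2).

M^⊗2:
  [11, 15, 1]
  [11, 11, -1]
  [-3, -2, -16]
Key observation: the optimum is the walk 3->3->2, with weight (-8) + 6 = -2.
Optimal value attained by: walk 3->3->2.
Answer: (M^⊗2)[3][2] = -2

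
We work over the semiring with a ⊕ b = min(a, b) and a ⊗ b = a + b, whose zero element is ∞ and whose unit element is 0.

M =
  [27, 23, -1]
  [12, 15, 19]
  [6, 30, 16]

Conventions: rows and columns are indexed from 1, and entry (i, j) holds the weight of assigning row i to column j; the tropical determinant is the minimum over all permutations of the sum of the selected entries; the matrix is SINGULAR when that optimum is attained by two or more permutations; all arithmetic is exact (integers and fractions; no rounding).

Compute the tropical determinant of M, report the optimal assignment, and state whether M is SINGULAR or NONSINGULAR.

σ = (1, 2, 3): 27 + 15 + 16 = 58
σ = (1, 3, 2): 27 + 19 + 30 = 76
σ = (2, 1, 3): 23 + 12 + 16 = 51
σ = (2, 3, 1): 23 + 19 + 6 = 48
σ = (3, 1, 2): (-1) + 12 + 30 = 41
σ = (3, 2, 1): (-1) + 15 + 6 = 20
Optimal value attained by: σ = (3, 2, 1).
Answer: det⊕(M) = 20; verdict: NONSINGULAR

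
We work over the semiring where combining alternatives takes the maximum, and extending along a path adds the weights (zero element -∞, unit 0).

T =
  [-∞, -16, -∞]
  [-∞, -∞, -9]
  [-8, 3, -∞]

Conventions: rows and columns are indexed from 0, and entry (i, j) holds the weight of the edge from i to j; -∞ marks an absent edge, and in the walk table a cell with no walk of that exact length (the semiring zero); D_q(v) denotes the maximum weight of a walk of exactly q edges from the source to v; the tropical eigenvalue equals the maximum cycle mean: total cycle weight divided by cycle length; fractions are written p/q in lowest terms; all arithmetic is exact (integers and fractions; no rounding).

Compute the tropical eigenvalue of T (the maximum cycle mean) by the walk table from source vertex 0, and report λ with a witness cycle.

q=0: [0, -∞, -∞]
q=1: [-∞, -16, -∞]
q=2: [-∞, -∞, -25]
q=3: [-33, -22, -∞]
Optimal cycle mean attained by: cycle 1->2->1, total (-9) + 3, length 2.
Answer: λ = -3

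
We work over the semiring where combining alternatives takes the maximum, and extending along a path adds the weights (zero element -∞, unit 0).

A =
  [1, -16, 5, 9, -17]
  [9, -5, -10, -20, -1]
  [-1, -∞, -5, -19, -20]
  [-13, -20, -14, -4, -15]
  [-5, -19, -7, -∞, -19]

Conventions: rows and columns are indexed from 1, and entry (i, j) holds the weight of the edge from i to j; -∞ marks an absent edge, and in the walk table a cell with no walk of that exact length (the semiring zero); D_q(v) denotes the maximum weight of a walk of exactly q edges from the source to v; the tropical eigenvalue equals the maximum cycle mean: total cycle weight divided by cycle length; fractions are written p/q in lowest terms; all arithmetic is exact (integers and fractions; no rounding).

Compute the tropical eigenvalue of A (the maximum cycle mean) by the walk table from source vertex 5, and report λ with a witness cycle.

q=0: [-∞, -∞, -∞, -∞, 0]
q=1: [-5, -19, -7, -∞, -19]
q=2: [-4, -21, 0, 4, -20]
q=3: [-1, -16, 1, 5, -11]
q=4: [0, -15, 4, 8, -10]
q=5: [3, -12, 5, 9, -7]
Optimal cycle mean attained by: cycle 1->3->1, total 5 + (-1), length 2.
Answer: λ = 2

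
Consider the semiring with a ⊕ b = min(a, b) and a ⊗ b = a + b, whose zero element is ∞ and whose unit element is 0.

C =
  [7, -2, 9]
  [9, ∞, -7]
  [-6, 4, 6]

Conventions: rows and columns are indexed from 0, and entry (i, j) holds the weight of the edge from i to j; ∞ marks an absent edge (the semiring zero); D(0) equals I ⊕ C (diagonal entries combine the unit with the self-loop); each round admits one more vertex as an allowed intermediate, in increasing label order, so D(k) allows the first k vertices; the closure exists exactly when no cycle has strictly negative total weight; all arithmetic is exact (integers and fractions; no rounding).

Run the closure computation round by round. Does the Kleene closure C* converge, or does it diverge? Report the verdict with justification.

D(0):
  [0, -2, 9]
  [9, 0, -7]
  [-6, 4, 0]
D(1):
  [0, -2, 9]
  [9, 0, -7]
  [-6, -8, 0]
Detection: at round 2, diagonal entry (2, 2) turns strictly negative.
Key observation: the cycle 2->0->1->2 has total weight (-6) + (-2) + (-7), which is strictly negative.
Answer: DIVERGES — negative cycle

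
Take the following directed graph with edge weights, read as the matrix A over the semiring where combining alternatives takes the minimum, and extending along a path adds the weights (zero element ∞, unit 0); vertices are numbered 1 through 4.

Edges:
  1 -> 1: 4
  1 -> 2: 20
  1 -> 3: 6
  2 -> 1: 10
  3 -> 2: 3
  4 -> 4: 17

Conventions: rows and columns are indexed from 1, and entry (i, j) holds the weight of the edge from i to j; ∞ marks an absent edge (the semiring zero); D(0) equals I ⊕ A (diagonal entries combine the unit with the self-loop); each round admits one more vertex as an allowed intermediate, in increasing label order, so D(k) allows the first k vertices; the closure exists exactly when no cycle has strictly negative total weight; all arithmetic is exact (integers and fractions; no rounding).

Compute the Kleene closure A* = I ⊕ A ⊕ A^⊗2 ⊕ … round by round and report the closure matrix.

D(0):
  [0, 20, 6, ∞]
  [10, 0, ∞, ∞]
  [∞, 3, 0, ∞]
  [∞, ∞, ∞, 0]
D(1):
  [0, 20, 6, ∞]
  [10, 0, 16, ∞]
  [∞, 3, 0, ∞]
  [∞, ∞, ∞, 0]
D(2):
  [0, 20, 6, ∞]
  [10, 0, 16, ∞]
  [13, 3, 0, ∞]
  [∞, ∞, ∞, 0]
D(3):
  [0, 9, 6, ∞]
  [10, 0, 16, ∞]
  [13, 3, 0, ∞]
  [∞, ∞, ∞, 0]
D(4):
  [0, 9, 6, ∞]
  [10, 0, 16, ∞]
  [13, 3, 0, ∞]
  [∞, ∞, ∞, 0]
Answer: A* = [[0, 9, 6, ∞], [10, 0, 16, ∞], [13, 3, 0, ∞], [∞, ∞, ∞, 0]]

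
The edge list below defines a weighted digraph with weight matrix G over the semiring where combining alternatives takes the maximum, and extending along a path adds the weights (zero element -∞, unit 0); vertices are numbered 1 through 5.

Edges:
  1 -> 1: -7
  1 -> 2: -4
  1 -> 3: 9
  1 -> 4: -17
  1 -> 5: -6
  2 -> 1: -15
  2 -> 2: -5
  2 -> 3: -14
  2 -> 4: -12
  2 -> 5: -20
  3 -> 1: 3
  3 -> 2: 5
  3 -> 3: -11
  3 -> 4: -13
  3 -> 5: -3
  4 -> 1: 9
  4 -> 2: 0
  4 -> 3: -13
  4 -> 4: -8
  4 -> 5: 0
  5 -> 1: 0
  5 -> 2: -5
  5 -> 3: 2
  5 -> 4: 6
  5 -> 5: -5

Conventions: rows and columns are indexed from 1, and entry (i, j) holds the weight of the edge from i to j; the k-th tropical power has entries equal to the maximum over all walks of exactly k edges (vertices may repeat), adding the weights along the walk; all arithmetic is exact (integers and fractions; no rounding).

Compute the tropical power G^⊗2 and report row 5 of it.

G^⊗2:
  [12, 14, 2, 0, 6]
  [-3, -9, -6, -14, -12]
  [-3, 0, 12, 3, -3]
  [2, 5, 18, 6, 3]
  [15, 7, 9, 1, 6]
Answer: row 5 of G^⊗2 = [15, 7, 9, 1, 6]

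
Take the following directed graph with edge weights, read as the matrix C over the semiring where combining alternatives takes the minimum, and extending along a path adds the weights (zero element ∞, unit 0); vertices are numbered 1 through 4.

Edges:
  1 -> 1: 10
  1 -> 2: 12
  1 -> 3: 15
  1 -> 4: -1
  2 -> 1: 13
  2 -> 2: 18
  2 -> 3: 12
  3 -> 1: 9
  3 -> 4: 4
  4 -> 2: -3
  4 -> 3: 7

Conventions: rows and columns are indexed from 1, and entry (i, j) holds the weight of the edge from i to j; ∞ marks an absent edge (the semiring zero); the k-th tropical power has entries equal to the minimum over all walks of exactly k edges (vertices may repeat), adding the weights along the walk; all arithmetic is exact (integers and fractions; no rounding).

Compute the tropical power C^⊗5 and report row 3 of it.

C^⊗2:
  [20, -4, 6, 9]
  [21, 25, 28, 12]
  [19, 1, 11, 8]
  [10, 15, 9, 11]
C^⊗3:
  [9, 6, 8, 10]
  [31, 9, 19, 20]
  [14, 5, 13, 15]
  [18, 8, 18, 9]
C^⊗4:
  [17, 7, 17, 8]
  [22, 17, 21, 23]
  [18, 12, 17, 13]
  [21, 6, 16, 17]
C^⊗5:
  [20, 5, 15, 16]
  [30, 20, 29, 21]
  [25, 10, 20, 17]
  [19, 14, 18, 20]
Answer: row 3 of C^⊗5 = [25, 10, 20, 17]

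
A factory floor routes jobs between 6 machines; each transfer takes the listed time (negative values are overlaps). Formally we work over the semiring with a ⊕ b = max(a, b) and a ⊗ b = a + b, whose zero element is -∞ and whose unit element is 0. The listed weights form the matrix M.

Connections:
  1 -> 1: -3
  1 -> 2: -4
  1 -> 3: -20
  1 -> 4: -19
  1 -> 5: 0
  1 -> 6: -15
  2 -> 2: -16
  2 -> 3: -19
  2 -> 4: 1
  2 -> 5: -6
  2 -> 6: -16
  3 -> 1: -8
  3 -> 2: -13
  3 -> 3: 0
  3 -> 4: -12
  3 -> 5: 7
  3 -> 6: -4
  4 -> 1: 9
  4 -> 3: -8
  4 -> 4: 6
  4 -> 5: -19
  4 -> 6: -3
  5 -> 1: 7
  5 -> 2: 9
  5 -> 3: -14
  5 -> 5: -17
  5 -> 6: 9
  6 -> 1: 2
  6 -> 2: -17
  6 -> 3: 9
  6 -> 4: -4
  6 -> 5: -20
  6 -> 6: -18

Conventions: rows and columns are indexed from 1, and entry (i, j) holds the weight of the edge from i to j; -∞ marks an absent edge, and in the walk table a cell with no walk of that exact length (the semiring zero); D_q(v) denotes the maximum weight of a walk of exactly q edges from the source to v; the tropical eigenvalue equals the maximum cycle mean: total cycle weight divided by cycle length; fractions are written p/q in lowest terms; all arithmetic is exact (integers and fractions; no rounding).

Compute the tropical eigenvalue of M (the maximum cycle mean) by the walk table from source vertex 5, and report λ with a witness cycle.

q=0: [-∞, -∞, -∞, -∞, 0, -∞]
q=1: [7, 9, -14, -∞, -17, 9]
q=2: [11, 3, 18, 10, 7, -7]
q=3: [19, 16, 18, 16, 25, 16]
q=4: [32, 34, 25, 22, 25, 34]
q=5: [36, 34, 43, 35, 32, 34]
q=6: [44, 41, 43, 41, 50, 41]
Optimal cycle mean attained by: cycle 3->5->6->3, total 7 + 9 + 9, length 3.
Answer: λ = 25/3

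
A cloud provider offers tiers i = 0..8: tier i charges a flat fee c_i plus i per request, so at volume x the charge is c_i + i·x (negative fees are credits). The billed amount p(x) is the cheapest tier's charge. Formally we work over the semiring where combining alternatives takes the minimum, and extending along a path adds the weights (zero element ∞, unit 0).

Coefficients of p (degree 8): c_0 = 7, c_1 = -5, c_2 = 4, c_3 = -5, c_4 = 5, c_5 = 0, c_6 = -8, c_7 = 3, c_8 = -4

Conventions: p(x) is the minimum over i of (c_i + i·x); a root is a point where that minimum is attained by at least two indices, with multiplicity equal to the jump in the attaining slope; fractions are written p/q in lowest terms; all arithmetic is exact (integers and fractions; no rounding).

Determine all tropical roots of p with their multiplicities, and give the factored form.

hull edge (i=0, c=7) to (i=1, c=-5): slope -12, span 1
hull edge (i=1, c=-5) to (i=6, c=-8): slope -3/5, span 5
hull edge (i=6, c=-8) to (i=8, c=-4): slope 2, span 2
Factored form: p(x) = -4 ⊗ (x ⊕ (-2)) ⊗ (x ⊕ (-2)) ⊗ (x ⊕ 3/5) ⊗ (x ⊕ 3/5) ⊗ (x ⊕ 3/5) ⊗ (x ⊕ 3/5) ⊗ (x ⊕ 3/5) ⊗ (x ⊕ 12)
Answer: roots = -2 (mult 2), 3/5 (mult 5), 12 (mult 1)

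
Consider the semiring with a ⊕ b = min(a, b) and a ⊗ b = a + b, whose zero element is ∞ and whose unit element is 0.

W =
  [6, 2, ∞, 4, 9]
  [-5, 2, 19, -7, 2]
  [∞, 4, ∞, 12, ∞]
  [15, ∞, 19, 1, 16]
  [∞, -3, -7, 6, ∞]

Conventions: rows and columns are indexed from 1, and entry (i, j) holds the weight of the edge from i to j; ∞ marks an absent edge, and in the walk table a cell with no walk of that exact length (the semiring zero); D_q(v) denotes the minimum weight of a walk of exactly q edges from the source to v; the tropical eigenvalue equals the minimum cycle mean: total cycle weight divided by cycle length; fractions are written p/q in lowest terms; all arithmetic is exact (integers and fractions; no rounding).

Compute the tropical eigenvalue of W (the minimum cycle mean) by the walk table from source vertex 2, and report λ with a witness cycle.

q=0: [∞, 0, ∞, ∞, ∞]
q=1: [-5, 2, 19, -7, 2]
q=2: [-3, -3, -5, -6, 4]
q=3: [-8, -1, -3, -10, -1]
q=4: [-6, -6, -8, -9, 1]
q=5: [-11, -4, -6, -13, -4]
Optimal cycle mean attained by: cycle 1->2->1, total 2 + (-5), length 2.
Answer: λ = -3/2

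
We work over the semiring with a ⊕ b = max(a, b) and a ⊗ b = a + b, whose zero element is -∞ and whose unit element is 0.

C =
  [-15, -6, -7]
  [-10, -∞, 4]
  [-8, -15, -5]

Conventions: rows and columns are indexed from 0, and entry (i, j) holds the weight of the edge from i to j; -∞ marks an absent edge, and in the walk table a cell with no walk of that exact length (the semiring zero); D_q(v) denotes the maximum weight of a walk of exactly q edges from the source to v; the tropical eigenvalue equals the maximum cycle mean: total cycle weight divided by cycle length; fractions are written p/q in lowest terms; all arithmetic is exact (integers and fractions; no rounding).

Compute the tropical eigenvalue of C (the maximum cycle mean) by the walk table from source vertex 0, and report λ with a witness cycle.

q=0: [0, -∞, -∞]
q=1: [-15, -6, -7]
q=2: [-15, -21, -2]
q=3: [-10, -17, -7]
Optimal cycle mean attained by: cycle 0->1->2->0, total (-6) + 4 + (-8), length 3.
Answer: λ = -10/3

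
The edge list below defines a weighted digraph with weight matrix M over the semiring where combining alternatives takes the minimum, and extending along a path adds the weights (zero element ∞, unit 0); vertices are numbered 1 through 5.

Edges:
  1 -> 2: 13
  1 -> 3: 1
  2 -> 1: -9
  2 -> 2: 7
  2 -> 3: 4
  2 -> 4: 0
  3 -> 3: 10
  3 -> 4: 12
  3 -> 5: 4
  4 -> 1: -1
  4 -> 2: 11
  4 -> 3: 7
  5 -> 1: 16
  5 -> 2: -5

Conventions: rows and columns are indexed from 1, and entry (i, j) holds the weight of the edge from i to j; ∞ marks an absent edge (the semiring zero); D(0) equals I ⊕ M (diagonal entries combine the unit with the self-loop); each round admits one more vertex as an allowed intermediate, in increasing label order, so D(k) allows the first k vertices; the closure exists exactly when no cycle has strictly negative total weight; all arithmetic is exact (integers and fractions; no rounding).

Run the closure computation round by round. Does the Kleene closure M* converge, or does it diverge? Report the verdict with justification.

D(0):
  [0, 13, 1, ∞, ∞]
  [-9, 0, 4, 0, ∞]
  [∞, ∞, 0, 12, 4]
  [-1, 11, 7, 0, ∞]
  [16, -5, ∞, ∞, 0]
D(1):
  [0, 13, 1, ∞, ∞]
  [-9, 0, -8, 0, ∞]
  [∞, ∞, 0, 12, 4]
  [-1, 11, 0, 0, ∞]
  [16, -5, 17, ∞, 0]
D(2):
  [0, 13, 1, 13, ∞]
  [-9, 0, -8, 0, ∞]
  [∞, ∞, 0, 12, 4]
  [-1, 11, 0, 0, ∞]
  [-14, -5, -13, -5, 0]
Detection: at round 3, diagonal entry (5, 5) turns strictly negative.
Key observation: the cycle 5->2->1->3->5 has total weight (-5) + (-9) + 1 + 4, which is strictly negative.
Answer: DIVERGES — negative cycle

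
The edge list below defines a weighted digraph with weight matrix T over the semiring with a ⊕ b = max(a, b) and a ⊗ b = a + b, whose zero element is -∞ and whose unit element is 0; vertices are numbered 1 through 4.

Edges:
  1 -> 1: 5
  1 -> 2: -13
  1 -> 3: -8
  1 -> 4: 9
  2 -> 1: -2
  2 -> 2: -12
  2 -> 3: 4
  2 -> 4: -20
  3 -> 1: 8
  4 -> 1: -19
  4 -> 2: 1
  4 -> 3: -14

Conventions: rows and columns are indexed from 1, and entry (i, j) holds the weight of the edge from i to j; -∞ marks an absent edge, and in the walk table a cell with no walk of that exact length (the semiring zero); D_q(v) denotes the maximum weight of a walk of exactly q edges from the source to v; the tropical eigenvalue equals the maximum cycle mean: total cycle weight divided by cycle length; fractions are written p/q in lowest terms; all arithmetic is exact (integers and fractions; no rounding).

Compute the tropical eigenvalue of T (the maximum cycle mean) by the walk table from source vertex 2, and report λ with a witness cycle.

q=0: [-∞, 0, -∞, -∞]
q=1: [-2, -12, 4, -20]
q=2: [12, -15, -8, 7]
q=3: [17, 8, 4, 21]
q=4: [22, 22, 12, 26]
Optimal cycle mean attained by: cycle 1->4->2->3->1, total 9 + 1 + 4 + 8, length 4.
Answer: λ = 11/2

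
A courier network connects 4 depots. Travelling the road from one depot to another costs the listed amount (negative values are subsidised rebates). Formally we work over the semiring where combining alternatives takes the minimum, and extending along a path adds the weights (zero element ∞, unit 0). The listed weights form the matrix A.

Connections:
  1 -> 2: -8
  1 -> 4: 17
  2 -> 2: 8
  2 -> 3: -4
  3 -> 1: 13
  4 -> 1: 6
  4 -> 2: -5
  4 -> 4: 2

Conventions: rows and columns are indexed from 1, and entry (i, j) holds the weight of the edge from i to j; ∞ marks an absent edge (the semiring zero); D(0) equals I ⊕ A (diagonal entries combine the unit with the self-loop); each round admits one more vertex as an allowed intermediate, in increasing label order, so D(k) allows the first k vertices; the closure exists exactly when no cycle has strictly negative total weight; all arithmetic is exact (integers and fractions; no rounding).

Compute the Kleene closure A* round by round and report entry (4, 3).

D(0):
  [0, -8, ∞, 17]
  [∞, 0, -4, ∞]
  [13, ∞, 0, ∞]
  [6, -5, ∞, 0]
D(1):
  [0, -8, ∞, 17]
  [∞, 0, -4, ∞]
  [13, 5, 0, 30]
  [6, -5, ∞, 0]
D(2):
  [0, -8, -12, 17]
  [∞, 0, -4, ∞]
  [13, 5, 0, 30]
  [6, -5, -9, 0]
D(3):
  [0, -8, -12, 17]
  [9, 0, -4, 26]
  [13, 5, 0, 30]
  [4, -5, -9, 0]
D(4):
  [0, -8, -12, 17]
  [9, 0, -4, 26]
  [13, 5, 0, 30]
  [4, -5, -9, 0]
Answer: A*[4][3] = -9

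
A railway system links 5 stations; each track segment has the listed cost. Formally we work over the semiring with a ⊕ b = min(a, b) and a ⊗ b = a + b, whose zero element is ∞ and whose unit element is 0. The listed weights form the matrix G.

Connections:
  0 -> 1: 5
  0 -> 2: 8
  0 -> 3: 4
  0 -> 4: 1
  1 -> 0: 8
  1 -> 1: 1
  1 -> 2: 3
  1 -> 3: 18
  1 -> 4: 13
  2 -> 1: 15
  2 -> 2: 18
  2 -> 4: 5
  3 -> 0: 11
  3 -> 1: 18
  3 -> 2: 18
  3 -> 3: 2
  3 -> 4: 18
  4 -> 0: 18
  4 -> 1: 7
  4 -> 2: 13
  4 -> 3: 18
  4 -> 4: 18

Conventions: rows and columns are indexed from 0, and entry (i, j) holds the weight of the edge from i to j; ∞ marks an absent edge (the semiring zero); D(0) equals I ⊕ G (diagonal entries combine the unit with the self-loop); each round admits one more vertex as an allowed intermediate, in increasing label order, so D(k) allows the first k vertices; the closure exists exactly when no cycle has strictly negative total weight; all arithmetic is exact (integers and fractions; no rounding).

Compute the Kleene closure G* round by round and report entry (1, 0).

D(0):
  [0, 5, 8, 4, 1]
  [8, 0, 3, 18, 13]
  [∞, 15, 0, ∞, 5]
  [11, 18, 18, 0, 18]
  [18, 7, 13, 18, 0]
D(1):
  [0, 5, 8, 4, 1]
  [8, 0, 3, 12, 9]
  [∞, 15, 0, ∞, 5]
  [11, 16, 18, 0, 12]
  [18, 7, 13, 18, 0]
D(2):
  [0, 5, 8, 4, 1]
  [8, 0, 3, 12, 9]
  [23, 15, 0, 27, 5]
  [11, 16, 18, 0, 12]
  [15, 7, 10, 18, 0]
D(3):
  [0, 5, 8, 4, 1]
  [8, 0, 3, 12, 8]
  [23, 15, 0, 27, 5]
  [11, 16, 18, 0, 12]
  [15, 7, 10, 18, 0]
D(4):
  [0, 5, 8, 4, 1]
  [8, 0, 3, 12, 8]
  [23, 15, 0, 27, 5]
  [11, 16, 18, 0, 12]
  [15, 7, 10, 18, 0]
D(5):
  [0, 5, 8, 4, 1]
  [8, 0, 3, 12, 8]
  [20, 12, 0, 23, 5]
  [11, 16, 18, 0, 12]
  [15, 7, 10, 18, 0]
Answer: G*[1][0] = 8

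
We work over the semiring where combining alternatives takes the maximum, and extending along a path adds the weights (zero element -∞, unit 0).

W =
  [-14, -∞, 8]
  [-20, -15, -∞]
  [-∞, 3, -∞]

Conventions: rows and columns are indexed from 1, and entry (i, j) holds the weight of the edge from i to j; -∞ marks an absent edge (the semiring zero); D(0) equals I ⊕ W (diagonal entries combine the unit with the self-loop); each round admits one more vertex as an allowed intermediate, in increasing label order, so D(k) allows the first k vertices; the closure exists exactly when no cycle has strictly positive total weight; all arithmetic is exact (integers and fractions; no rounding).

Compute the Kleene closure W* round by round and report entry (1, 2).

D(0):
  [0, -∞, 8]
  [-20, 0, -∞]
  [-∞, 3, 0]
D(1):
  [0, -∞, 8]
  [-20, 0, -12]
  [-∞, 3, 0]
D(2):
  [0, -∞, 8]
  [-20, 0, -12]
  [-17, 3, 0]
D(3):
  [0, 11, 8]
  [-20, 0, -12]
  [-17, 3, 0]
Answer: W*[1][2] = 11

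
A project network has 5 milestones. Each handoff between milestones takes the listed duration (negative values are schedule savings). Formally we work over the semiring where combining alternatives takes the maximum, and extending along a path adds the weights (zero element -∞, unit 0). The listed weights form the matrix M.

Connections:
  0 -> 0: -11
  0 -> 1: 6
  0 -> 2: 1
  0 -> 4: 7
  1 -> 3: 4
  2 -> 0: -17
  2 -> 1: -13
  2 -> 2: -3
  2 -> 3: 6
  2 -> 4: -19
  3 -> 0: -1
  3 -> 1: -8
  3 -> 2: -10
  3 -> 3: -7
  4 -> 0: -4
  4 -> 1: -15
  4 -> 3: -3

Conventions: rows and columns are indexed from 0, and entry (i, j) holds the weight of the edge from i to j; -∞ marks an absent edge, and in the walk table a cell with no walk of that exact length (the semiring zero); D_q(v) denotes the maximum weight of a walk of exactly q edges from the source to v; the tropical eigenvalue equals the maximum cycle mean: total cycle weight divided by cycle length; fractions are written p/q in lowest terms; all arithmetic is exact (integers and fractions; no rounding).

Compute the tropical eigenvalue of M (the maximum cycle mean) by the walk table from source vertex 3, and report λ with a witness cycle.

q=0: [-∞, -∞, -∞, 0, -∞]
q=1: [-1, -8, -10, -7, -∞]
q=2: [-8, 5, 0, -4, 6]
q=3: [2, -2, -3, 9, -1]
q=4: [8, 8, 3, 3, 9]
q=5: [5, 14, 9, 12, 15]
Optimal cycle mean attained by: cycle 0->1->3->0, total 6 + 4 + (-1), length 3.
Answer: λ = 3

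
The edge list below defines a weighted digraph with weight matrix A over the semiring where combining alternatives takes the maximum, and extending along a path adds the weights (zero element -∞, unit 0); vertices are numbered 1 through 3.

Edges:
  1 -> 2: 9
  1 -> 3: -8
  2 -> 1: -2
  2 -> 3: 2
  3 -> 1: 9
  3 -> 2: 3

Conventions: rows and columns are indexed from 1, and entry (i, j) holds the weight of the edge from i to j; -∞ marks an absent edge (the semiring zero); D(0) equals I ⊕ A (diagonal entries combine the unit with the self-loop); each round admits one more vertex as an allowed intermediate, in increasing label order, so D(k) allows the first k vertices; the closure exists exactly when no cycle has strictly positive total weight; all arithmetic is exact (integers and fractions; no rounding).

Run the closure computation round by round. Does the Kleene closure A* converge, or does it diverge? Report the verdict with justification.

D(0):
  [0, 9, -8]
  [-2, 0, 2]
  [9, 3, 0]
Detection: at round 1, diagonal entry (2, 2) turns strictly positive.
Key observation: the cycle 2->1->2 has total weight (-2) + 9, which is strictly positive.
Answer: DIVERGES — positive cycle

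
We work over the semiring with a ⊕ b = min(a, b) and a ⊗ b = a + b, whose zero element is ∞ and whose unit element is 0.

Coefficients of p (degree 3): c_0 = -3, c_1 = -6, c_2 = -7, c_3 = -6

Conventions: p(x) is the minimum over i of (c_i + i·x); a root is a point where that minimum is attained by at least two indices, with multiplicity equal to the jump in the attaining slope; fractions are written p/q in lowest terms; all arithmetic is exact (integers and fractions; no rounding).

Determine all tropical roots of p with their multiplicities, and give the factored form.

hull edge (i=0, c=-3) to (i=1, c=-6): slope -3, span 1
hull edge (i=1, c=-6) to (i=2, c=-7): slope -1, span 1
hull edge (i=2, c=-7) to (i=3, c=-6): slope 1, span 1
Factored form: p(x) = -6 ⊗ (x ⊕ (-1)) ⊗ (x ⊕ 1) ⊗ (x ⊕ 3)
Answer: roots = -1 (mult 1), 1 (mult 1), 3 (mult 1)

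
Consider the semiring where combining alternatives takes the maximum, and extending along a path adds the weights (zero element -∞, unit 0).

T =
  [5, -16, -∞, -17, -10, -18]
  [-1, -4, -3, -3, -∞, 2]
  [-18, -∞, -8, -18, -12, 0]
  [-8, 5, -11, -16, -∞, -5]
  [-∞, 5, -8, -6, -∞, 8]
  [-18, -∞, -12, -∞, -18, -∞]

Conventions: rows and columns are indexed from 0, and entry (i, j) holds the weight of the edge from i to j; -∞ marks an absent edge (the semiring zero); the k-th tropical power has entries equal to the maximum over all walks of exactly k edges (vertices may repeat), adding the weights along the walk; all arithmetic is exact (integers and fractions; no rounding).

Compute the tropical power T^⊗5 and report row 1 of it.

T^⊗2:
  [10, -5, -18, -12, -5, -2]
  [4, 2, -7, -7, -11, -2]
  [-13, -7, -12, -18, -18, -4]
  [4, 1, 2, 2, -18, 7]
  [4, 1, 2, 2, -10, 7]
  [-13, -13, -20, -24, -24, -10]
T^⊗3:
  [15, 0, -8, -7, 0, 3]
  [9, -2, -1, -1, -6, 4]
  [-8, -11, -10, -10, -22, -5]
  [9, 7, -2, -2, -6, 3]
  [9, 7, -2, -2, -6, 3]
  [-8, -17, -16, -16, -23, -11]
T^⊗4:
  [20, 5, -3, -2, 5, 8]
  [14, 4, -5, -5, -1, 2]
  [-3, -5, -14, -14, -18, -9]
  [14, 3, 4, 4, -1, 9]
  [14, 3, 4, 4, -1, 9]
  [-3, -11, -20, -20, -18, -15]
T^⊗5:
  [25, 10, 2, 3, 10, 13]
  [19, 4, 1, 1, 4, 7]
  [2, -9, -8, -8, -13, -3]
  [19, 9, 0, 0, 4, 7]
  [19, 9, 0, 0, 4, 7]
  [2, -13, -14, -14, -13, -9]
Answer: row 1 of T^⊗5 = [19, 4, 1, 1, 4, 7]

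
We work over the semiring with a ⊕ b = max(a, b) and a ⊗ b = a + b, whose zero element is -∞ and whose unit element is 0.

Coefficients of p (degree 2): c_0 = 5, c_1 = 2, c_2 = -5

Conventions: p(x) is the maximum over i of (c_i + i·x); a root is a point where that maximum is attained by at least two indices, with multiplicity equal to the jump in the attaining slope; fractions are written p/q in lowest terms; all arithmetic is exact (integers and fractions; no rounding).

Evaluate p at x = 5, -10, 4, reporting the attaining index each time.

p(5) = max(5+0·5=5, 2+1·5=7, -5+2·5=5) = 7 (attained by i=1)
p(-10) = max(5+0·(-10)=5, 2+1·(-10)=-8, -5+2·(-10)=-25) = 5 (attained by i=0)
p(4) = max(5+0·4=5, 2+1·4=6, -5+2·4=3) = 6 (attained by i=1)
Answer: p(5) = 7; p(-10) = 5; p(4) = 6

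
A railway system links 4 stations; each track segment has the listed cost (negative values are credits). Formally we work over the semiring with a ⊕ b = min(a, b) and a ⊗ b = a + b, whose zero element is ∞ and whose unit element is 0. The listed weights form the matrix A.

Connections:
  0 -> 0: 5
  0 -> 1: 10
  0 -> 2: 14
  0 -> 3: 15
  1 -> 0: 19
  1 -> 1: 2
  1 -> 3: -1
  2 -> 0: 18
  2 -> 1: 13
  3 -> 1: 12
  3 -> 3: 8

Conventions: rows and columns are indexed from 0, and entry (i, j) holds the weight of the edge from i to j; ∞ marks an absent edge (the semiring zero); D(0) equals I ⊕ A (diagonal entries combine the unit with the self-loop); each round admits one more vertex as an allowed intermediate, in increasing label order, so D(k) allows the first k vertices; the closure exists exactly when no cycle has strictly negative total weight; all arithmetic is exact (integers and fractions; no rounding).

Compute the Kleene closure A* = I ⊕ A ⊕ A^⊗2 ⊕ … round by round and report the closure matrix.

D(0):
  [0, 10, 14, 15]
  [19, 0, ∞, -1]
  [18, 13, 0, ∞]
  [∞, 12, ∞, 0]
D(1):
  [0, 10, 14, 15]
  [19, 0, 33, -1]
  [18, 13, 0, 33]
  [∞, 12, ∞, 0]
D(2):
  [0, 10, 14, 9]
  [19, 0, 33, -1]
  [18, 13, 0, 12]
  [31, 12, 45, 0]
D(3):
  [0, 10, 14, 9]
  [19, 0, 33, -1]
  [18, 13, 0, 12]
  [31, 12, 45, 0]
D(4):
  [0, 10, 14, 9]
  [19, 0, 33, -1]
  [18, 13, 0, 12]
  [31, 12, 45, 0]
Answer: A* = [[0, 10, 14, 9], [19, 0, 33, -1], [18, 13, 0, 12], [31, 12, 45, 0]]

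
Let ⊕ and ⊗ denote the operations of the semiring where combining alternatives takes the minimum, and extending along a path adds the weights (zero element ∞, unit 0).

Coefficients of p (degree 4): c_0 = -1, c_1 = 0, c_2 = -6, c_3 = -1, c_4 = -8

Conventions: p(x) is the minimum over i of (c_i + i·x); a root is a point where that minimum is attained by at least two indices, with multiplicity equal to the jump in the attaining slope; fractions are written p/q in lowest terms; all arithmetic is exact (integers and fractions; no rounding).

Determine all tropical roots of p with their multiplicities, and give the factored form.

hull edge (i=0, c=-1) to (i=2, c=-6): slope -5/2, span 2
hull edge (i=2, c=-6) to (i=4, c=-8): slope -1, span 2
Factored form: p(x) = -8 ⊗ (x ⊕ 1) ⊗ (x ⊕ 1) ⊗ (x ⊕ 5/2) ⊗ (x ⊕ 5/2)
Answer: roots = 1 (mult 2), 5/2 (mult 2)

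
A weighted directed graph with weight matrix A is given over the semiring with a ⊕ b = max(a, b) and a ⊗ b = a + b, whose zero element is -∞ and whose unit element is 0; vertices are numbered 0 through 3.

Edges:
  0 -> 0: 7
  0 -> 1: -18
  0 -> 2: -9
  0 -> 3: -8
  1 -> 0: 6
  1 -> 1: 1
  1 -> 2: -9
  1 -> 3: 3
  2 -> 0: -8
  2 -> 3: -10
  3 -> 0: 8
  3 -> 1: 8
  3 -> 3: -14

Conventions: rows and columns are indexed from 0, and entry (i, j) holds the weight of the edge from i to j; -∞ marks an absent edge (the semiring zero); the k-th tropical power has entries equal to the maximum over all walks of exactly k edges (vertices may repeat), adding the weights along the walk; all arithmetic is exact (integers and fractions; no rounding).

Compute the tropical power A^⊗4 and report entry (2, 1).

A^⊗2:
  [14, 0, -2, -1]
  [13, 11, -3, 4]
  [-1, -2, -17, -16]
  [15, 9, -1, 11]
A^⊗3:
  [21, 7, 5, 6]
  [20, 12, 4, 14]
  [6, -1, -10, 1]
  [22, 19, 6, 12]
A^⊗4:
  [28, 14, 12, 13]
  [27, 22, 11, 15]
  [13, 9, -3, 2]
  [29, 20, 13, 22]
Key observation: the optimum is the walk 2->3->1->3->1, with weight (-10) + 8 + 3 + 8 = 9.
Optimal value attained by: walk 2->3->1->3->1.
Answer: (A^⊗4)[2][1] = 9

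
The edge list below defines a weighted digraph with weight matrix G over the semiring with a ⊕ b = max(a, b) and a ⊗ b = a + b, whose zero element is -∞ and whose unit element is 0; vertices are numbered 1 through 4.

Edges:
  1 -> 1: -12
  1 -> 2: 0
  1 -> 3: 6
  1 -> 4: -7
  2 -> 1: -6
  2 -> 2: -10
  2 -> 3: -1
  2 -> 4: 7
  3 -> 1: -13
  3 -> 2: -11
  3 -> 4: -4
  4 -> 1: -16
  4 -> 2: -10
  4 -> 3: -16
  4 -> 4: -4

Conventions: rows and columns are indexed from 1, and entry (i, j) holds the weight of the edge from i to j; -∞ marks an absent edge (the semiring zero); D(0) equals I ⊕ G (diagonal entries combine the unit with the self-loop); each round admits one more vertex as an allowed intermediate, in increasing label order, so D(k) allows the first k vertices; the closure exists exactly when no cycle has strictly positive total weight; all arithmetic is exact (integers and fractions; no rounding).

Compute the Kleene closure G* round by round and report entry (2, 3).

D(0):
  [0, 0, 6, -7]
  [-6, 0, -1, 7]
  [-13, -11, 0, -4]
  [-16, -10, -16, 0]
D(1):
  [0, 0, 6, -7]
  [-6, 0, 0, 7]
  [-13, -11, 0, -4]
  [-16, -10, -10, 0]
D(2):
  [0, 0, 6, 7]
  [-6, 0, 0, 7]
  [-13, -11, 0, -4]
  [-16, -10, -10, 0]
D(3):
  [0, 0, 6, 7]
  [-6, 0, 0, 7]
  [-13, -11, 0, -4]
  [-16, -10, -10, 0]
D(4):
  [0, 0, 6, 7]
  [-6, 0, 0, 7]
  [-13, -11, 0, -4]
  [-16, -10, -10, 0]
Answer: G*[2][3] = 0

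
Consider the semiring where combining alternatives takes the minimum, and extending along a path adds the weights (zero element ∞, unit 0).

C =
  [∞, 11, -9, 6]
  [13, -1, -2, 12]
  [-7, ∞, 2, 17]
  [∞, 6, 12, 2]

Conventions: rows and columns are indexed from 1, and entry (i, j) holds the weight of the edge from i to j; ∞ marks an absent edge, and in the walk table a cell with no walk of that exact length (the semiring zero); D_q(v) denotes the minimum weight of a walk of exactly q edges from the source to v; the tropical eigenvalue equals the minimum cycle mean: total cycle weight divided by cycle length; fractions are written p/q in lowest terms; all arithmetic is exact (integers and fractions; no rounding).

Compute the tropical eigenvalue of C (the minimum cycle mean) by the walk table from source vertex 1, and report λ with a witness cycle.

q=0: [0, ∞, ∞, ∞]
q=1: [∞, 11, -9, 6]
q=2: [-16, 10, -7, 8]
q=3: [-14, -5, -25, -10]
q=4: [-32, -6, -23, -8]
Optimal cycle mean attained by: cycle 1->3->1, total (-9) + (-7), length 2.
Answer: λ = -8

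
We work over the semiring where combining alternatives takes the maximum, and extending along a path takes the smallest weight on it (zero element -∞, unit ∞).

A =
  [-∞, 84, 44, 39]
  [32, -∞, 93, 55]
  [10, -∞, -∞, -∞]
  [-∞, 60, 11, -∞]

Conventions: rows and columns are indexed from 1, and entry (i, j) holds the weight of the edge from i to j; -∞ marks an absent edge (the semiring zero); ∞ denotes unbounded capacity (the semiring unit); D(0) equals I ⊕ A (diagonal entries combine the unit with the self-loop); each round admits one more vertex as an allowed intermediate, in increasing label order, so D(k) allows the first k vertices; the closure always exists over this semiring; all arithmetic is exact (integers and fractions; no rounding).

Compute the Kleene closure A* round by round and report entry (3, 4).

D(0):
  [∞, 84, 44, 39]
  [32, ∞, 93, 55]
  [10, -∞, ∞, -∞]
  [-∞, 60, 11, ∞]
D(1):
  [∞, 84, 44, 39]
  [32, ∞, 93, 55]
  [10, 10, ∞, 10]
  [-∞, 60, 11, ∞]
D(2):
  [∞, 84, 84, 55]
  [32, ∞, 93, 55]
  [10, 10, ∞, 10]
  [32, 60, 60, ∞]
D(3):
  [∞, 84, 84, 55]
  [32, ∞, 93, 55]
  [10, 10, ∞, 10]
  [32, 60, 60, ∞]
D(4):
  [∞, 84, 84, 55]
  [32, ∞, 93, 55]
  [10, 10, ∞, 10]
  [32, 60, 60, ∞]
Answer: A*[3][4] = 10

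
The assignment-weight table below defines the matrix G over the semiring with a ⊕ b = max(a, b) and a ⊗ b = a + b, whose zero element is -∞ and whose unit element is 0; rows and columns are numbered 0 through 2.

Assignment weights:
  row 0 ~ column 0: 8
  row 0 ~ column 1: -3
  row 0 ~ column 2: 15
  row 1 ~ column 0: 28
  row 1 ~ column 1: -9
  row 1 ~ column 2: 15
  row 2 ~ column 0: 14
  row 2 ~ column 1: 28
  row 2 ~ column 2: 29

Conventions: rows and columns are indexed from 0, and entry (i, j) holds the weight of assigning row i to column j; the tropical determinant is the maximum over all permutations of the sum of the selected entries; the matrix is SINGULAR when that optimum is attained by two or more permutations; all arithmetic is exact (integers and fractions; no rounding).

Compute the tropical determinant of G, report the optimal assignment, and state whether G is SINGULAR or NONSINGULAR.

σ = (0, 1, 2): 8 + (-9) + 29 = 28
σ = (0, 2, 1): 8 + 15 + 28 = 51
σ = (1, 0, 2): (-3) + 28 + 29 = 54
σ = (1, 2, 0): (-3) + 15 + 14 = 26
σ = (2, 0, 1): 15 + 28 + 28 = 71
σ = (2, 1, 0): 15 + (-9) + 14 = 20
Optimal value attained by: σ = (2, 0, 1).
Answer: det⊕(G) = 71; verdict: NONSINGULAR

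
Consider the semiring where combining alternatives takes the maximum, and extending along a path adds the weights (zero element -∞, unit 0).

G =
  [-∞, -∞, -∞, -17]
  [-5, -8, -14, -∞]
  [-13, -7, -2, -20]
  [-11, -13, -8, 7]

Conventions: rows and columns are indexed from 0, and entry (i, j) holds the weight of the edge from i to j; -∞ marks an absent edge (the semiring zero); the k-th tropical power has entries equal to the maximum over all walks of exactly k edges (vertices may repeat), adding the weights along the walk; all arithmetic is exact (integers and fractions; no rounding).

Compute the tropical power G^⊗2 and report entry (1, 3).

G^⊗2:
  [-28, -30, -25, -10]
  [-13, -16, -16, -22]
  [-12, -9, -4, -13]
  [-4, -6, -1, 14]
Key observation: the optimum is the walk 1->0->3, with weight (-5) + (-17) = -22.
Optimal value attained by: walk 1->0->3.
Answer: (G^⊗2)[1][3] = -22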